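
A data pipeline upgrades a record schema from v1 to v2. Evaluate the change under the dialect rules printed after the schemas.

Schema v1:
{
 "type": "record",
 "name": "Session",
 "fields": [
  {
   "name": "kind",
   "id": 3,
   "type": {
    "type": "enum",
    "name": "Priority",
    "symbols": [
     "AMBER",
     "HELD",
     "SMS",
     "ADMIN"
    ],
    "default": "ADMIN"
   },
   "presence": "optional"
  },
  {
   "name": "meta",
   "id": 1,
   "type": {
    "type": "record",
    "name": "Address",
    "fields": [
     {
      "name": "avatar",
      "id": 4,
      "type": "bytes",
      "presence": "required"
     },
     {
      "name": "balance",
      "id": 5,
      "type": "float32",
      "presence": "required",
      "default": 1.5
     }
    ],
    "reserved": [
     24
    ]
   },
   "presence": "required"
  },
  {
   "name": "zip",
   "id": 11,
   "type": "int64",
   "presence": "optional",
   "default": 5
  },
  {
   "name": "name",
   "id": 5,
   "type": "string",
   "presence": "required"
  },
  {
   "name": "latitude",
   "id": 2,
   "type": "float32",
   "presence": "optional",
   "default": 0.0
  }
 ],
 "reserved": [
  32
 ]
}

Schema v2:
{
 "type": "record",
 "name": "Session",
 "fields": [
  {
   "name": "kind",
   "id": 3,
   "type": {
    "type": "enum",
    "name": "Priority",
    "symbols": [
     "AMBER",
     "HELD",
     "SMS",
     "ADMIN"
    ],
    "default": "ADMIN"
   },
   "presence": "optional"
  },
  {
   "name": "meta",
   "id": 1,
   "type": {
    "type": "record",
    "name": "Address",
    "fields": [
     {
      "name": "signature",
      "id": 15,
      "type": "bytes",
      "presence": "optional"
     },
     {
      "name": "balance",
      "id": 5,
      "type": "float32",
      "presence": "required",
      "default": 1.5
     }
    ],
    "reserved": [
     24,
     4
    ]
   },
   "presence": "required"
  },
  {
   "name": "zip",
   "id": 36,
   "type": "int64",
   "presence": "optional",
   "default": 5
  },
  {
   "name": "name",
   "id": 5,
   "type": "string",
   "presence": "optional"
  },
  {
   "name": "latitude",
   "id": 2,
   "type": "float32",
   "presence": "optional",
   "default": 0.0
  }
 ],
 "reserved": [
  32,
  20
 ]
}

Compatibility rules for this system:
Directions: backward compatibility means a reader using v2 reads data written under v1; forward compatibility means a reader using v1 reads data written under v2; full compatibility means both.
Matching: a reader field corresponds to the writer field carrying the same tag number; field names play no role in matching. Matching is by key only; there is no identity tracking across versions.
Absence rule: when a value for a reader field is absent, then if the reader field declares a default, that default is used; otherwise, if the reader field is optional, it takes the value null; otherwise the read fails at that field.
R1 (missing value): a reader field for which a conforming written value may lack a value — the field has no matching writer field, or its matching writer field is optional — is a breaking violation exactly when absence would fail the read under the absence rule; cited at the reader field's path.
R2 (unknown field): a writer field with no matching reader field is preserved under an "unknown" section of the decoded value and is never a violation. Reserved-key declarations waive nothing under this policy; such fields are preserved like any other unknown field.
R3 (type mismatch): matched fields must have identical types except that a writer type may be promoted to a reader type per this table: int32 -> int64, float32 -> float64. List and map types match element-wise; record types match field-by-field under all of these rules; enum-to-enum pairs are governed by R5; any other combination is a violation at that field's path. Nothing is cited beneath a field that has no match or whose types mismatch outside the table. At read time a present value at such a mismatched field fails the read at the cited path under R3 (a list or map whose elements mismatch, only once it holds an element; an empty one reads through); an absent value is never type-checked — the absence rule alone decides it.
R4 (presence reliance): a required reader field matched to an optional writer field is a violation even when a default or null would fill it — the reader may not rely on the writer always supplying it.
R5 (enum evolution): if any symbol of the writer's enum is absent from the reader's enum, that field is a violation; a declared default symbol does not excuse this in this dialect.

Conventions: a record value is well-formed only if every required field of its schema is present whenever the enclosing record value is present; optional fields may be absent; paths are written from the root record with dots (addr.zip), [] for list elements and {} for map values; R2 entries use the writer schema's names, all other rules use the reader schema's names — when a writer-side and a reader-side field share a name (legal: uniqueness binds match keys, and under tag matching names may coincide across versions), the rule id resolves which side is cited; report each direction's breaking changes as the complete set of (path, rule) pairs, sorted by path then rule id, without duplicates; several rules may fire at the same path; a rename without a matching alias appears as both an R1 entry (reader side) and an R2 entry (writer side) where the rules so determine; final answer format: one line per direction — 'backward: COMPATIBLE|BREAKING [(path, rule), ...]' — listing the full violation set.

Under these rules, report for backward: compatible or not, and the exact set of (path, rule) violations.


backward: COMPATIBLE []

the writer's type comes first in each Session pair
backward for Session (reader v2, writer v1):
  kind <- kind (Priority -> Priority, writer optional)
  meta <- meta (Address -> Address, writer required)
  zip: no writer-side match
  name <- name (string -> string, writer required)
  latitude <- latitude (float32 -> float32, writer optional)
  writer field zip has no reader counterpart
  meta.signature: no writer-side match
  meta.balance <- meta.balance (float32 -> float32, writer required)
  writer field meta.avatar has no reader counterpart
  => backward verdict for Session: COMPATIBLE, no violations
diffs on Session not affecting the asked answer:
  added field signature to record Address: optional bytes, tag 15 (in v2 it sits immediately before balance) -> triggers nothing under Session's printed rules — same verdict
  field name in record Session: required changed to optional -> matters only for Session's forward compatibility — outside the asked direction
  removed field avatar from record Address (its key 4 joins the reserved list) -> matters only for Session's forward compatibility — outside the asked direction
  field zip in record Session: tag 11 changed to 36 -> triggers nothing under Session's printed rules — same verdict


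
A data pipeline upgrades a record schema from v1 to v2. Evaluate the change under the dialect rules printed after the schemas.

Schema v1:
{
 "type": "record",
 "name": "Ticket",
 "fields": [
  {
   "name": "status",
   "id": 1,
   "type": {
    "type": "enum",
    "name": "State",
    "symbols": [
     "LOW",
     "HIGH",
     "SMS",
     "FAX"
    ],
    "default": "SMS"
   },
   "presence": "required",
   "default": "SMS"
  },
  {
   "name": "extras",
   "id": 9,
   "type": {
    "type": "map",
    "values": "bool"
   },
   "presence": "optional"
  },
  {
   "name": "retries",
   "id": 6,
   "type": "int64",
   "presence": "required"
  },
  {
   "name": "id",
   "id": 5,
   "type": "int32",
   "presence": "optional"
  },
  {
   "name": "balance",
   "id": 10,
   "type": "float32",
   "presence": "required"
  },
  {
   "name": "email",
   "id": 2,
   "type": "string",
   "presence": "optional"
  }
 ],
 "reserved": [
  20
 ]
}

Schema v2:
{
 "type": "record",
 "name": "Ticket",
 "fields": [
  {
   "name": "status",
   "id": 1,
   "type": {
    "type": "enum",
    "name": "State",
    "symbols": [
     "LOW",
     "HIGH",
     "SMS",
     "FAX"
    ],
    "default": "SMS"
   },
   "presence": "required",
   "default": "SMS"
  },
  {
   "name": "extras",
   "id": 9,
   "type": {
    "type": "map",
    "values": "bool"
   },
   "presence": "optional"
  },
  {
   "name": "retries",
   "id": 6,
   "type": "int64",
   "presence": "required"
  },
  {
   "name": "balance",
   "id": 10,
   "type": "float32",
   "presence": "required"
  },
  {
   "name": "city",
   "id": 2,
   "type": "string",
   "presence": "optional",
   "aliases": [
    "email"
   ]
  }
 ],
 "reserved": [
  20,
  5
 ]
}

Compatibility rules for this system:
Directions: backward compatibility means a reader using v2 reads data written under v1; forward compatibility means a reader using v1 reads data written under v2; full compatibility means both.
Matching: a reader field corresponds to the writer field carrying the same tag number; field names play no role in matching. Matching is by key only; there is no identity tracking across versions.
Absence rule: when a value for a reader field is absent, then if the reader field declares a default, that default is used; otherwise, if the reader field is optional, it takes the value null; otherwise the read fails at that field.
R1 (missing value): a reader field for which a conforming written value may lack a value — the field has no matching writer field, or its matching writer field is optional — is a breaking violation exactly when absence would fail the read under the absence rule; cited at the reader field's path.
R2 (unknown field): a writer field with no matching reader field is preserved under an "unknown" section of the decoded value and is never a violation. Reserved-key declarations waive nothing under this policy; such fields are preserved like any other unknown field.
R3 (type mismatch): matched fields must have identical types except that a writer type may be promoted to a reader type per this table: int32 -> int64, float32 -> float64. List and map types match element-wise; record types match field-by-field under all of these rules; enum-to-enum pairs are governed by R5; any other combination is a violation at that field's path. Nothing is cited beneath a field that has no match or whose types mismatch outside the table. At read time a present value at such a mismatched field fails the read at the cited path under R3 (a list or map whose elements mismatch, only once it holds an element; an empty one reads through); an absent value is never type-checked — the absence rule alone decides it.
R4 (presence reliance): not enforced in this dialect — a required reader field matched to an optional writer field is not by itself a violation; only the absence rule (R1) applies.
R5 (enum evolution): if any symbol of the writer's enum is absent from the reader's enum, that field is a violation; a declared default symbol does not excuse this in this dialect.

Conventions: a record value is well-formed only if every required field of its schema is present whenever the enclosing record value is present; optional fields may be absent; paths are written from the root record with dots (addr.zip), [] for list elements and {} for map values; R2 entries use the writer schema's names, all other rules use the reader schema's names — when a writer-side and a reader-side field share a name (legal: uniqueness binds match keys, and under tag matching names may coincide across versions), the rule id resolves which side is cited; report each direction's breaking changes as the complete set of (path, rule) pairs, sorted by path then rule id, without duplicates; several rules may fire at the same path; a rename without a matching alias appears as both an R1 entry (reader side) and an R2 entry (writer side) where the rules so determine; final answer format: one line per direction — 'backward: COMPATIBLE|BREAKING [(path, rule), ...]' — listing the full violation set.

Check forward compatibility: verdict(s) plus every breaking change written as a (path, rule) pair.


arrows below run writer -> reader for Ticket
checking forward for Ticket: reader v1 against writer v2:
  status: State -> State, writer required; from status
  extras: map<string, bool> -> map<string, bool>, writer optional; from extras
  retries: int64 -> int64, writer required; from retries
  id has no writer counterpart
  balance: float32 -> float32, writer required; from balance
  email: string -> string, writer optional; from city
  nothing fires on Ticket: forward is COMPATIBLE
diffs on Ticket not affecting the asked answer:
  removed field id from record Ticket (its key 5 joins the reserved list) -> no rule fires on it in Ticket's dialect; the asked verdict holds
  renamed field email to city in record Ticket (alias email declared on the renamed field) -> no rule fires on it in Ticket's dialect; the asked verdict holds

forward: COMPATIBLE []


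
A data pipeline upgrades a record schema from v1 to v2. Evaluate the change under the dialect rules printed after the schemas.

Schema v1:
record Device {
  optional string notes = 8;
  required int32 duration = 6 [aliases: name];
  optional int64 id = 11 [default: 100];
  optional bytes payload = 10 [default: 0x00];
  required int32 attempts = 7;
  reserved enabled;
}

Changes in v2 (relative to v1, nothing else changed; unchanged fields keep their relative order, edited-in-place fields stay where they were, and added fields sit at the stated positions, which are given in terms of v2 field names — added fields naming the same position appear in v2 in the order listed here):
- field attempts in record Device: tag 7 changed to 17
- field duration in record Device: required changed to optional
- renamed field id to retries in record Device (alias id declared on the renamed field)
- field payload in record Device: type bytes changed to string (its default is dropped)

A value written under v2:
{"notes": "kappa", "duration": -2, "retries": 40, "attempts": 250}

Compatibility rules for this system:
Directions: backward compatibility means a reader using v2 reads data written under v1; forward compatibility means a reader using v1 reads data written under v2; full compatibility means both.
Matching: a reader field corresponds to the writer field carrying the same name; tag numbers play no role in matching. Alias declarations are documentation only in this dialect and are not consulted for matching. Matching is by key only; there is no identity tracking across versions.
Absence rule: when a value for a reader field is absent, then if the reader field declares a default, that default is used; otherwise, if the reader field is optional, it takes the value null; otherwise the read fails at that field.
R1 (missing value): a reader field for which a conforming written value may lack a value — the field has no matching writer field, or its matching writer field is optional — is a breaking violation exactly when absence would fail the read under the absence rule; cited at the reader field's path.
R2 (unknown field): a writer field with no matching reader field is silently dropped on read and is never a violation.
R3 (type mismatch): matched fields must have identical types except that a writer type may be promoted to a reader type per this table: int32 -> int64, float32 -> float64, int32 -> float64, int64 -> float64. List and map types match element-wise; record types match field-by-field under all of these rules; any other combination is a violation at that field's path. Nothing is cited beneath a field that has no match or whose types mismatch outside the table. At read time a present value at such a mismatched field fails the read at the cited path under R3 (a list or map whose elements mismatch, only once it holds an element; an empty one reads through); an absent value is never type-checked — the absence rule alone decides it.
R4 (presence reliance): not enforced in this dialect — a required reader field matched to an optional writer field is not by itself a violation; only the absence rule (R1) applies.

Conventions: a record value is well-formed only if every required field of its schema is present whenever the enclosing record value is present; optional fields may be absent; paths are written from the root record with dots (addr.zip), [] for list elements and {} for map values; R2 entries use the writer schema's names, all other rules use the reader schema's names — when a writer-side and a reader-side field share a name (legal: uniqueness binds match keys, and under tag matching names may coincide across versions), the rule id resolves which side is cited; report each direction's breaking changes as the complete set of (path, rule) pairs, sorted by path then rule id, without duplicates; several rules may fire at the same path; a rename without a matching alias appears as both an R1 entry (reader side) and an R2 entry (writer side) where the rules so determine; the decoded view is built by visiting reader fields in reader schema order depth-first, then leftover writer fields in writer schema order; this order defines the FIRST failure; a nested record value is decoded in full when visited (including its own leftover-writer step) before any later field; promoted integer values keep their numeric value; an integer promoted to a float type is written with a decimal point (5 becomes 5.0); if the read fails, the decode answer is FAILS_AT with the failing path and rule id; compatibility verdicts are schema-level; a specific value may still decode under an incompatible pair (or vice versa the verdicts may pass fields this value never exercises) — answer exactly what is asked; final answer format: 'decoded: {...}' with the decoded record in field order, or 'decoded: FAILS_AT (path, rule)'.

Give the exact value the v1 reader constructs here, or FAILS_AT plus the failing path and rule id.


the writer's type comes first in each Device pair
decode (reader v1):
  notes := "kappa"
  duration := -2
  id := 100 (no value, default fills)
  payload := 0x00 (no value, default fills)
  attempts := 250
  writer retries: unmatched, discarded
  => decoded: {"notes": "kappa", "duration": -2, "id": 100, "payload": 0x00, "attempts": 250}
the rest of the Device diff is inert for this question:
  field attempts in record Device: tag 7 changed to 17 -> inert under this dialect — no rule fires on Device and the result does not move
  field duration in record Device: required changed to optional -> changes Device's schema-level verdicts only — the decode of this value is the same
  field payload in record Device: type bytes changed to string (its default is dropped) -> changes Device's schema-level verdicts only — the decode of this value is the same

decoded: {"notes": "kappa", "duration": -2, "id": 100, "payload": 0x00, "attempts": 250}


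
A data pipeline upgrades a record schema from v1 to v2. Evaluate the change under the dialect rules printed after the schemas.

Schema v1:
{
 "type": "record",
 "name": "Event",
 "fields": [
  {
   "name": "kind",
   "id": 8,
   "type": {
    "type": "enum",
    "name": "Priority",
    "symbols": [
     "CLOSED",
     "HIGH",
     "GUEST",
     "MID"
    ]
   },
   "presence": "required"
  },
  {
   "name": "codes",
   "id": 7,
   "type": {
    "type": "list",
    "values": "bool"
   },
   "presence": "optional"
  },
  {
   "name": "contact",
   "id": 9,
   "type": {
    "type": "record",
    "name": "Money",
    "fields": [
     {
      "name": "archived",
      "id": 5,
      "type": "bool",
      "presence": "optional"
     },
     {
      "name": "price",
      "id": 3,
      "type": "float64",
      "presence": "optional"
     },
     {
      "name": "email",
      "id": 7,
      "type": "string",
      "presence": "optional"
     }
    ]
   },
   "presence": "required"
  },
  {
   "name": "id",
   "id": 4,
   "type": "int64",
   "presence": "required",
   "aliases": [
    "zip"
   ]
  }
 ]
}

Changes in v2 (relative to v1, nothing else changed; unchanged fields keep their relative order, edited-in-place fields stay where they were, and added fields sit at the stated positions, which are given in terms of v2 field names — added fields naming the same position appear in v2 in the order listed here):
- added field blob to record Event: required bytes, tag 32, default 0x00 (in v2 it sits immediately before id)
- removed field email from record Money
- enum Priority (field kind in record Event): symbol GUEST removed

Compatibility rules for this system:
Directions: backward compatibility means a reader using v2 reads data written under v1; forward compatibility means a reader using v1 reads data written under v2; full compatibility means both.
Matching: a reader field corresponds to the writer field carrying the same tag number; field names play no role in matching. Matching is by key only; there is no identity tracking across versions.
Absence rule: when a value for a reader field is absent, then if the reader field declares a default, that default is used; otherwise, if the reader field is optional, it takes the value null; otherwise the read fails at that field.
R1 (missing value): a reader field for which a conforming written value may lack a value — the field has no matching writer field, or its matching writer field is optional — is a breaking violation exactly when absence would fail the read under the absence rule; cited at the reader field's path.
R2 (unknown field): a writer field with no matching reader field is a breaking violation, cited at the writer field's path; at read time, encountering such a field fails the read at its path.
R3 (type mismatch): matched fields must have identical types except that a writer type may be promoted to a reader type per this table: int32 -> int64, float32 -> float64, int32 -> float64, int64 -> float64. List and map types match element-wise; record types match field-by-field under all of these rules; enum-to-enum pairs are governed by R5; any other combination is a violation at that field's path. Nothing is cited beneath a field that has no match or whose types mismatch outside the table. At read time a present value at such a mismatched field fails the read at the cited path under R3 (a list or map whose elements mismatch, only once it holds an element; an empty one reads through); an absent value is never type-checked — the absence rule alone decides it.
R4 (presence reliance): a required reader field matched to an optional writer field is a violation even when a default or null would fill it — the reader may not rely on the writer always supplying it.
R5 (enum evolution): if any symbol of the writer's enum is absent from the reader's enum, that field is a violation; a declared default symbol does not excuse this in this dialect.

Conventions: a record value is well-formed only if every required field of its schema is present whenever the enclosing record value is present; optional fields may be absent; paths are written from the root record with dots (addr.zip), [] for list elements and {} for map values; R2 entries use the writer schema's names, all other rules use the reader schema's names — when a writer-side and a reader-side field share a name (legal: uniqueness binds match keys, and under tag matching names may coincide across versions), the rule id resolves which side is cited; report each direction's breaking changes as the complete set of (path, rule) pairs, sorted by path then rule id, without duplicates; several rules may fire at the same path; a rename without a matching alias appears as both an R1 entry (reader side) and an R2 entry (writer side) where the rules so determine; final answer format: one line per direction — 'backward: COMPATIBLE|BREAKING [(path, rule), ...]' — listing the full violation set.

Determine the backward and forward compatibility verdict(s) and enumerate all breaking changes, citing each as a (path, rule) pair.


in Event below, arrows point writer -> reader
checking backward for Event: reader v2 against writer v1:
  Priority -> Priority, writer required: kind aligns to kind
  list<bool> -> list<bool>, writer optional: codes aligns to codes
  Money -> Money, writer required: contact aligns to contact
  blob: no writer-side match
  int64 -> int64, writer required: id aligns to id
  bool -> bool, writer optional: contact.archived aligns to contact.archived
  float64 -> float64, writer optional: contact.price aligns to contact.price
  writer contact.email: unknown to reader
  breaking: (contact.email, R2)
  breaking: (kind, R5)
  backward on Event therefore BREAKING (2)
checking forward for Event: reader v1 against writer v2:
  Priority -> Priority, writer required: kind aligns to kind
  list<bool> -> list<bool>, writer optional: codes aligns to codes
  Money -> Money, writer required: contact aligns to contact
  int64 -> int64, writer required: id aligns to id
  writer blob: unknown to reader
  bool -> bool, writer optional: contact.archived aligns to contact.archived
  float64 -> float64, writer optional: contact.price aligns to contact.price
  contact.email: no writer-side match
  breaking: (blob, R2)
  forward on Event therefore BREAKING (1)

backward: BREAKING [(contact.email, R2), (kind, R5)]; forward: BREAKING [(blob, R2)]


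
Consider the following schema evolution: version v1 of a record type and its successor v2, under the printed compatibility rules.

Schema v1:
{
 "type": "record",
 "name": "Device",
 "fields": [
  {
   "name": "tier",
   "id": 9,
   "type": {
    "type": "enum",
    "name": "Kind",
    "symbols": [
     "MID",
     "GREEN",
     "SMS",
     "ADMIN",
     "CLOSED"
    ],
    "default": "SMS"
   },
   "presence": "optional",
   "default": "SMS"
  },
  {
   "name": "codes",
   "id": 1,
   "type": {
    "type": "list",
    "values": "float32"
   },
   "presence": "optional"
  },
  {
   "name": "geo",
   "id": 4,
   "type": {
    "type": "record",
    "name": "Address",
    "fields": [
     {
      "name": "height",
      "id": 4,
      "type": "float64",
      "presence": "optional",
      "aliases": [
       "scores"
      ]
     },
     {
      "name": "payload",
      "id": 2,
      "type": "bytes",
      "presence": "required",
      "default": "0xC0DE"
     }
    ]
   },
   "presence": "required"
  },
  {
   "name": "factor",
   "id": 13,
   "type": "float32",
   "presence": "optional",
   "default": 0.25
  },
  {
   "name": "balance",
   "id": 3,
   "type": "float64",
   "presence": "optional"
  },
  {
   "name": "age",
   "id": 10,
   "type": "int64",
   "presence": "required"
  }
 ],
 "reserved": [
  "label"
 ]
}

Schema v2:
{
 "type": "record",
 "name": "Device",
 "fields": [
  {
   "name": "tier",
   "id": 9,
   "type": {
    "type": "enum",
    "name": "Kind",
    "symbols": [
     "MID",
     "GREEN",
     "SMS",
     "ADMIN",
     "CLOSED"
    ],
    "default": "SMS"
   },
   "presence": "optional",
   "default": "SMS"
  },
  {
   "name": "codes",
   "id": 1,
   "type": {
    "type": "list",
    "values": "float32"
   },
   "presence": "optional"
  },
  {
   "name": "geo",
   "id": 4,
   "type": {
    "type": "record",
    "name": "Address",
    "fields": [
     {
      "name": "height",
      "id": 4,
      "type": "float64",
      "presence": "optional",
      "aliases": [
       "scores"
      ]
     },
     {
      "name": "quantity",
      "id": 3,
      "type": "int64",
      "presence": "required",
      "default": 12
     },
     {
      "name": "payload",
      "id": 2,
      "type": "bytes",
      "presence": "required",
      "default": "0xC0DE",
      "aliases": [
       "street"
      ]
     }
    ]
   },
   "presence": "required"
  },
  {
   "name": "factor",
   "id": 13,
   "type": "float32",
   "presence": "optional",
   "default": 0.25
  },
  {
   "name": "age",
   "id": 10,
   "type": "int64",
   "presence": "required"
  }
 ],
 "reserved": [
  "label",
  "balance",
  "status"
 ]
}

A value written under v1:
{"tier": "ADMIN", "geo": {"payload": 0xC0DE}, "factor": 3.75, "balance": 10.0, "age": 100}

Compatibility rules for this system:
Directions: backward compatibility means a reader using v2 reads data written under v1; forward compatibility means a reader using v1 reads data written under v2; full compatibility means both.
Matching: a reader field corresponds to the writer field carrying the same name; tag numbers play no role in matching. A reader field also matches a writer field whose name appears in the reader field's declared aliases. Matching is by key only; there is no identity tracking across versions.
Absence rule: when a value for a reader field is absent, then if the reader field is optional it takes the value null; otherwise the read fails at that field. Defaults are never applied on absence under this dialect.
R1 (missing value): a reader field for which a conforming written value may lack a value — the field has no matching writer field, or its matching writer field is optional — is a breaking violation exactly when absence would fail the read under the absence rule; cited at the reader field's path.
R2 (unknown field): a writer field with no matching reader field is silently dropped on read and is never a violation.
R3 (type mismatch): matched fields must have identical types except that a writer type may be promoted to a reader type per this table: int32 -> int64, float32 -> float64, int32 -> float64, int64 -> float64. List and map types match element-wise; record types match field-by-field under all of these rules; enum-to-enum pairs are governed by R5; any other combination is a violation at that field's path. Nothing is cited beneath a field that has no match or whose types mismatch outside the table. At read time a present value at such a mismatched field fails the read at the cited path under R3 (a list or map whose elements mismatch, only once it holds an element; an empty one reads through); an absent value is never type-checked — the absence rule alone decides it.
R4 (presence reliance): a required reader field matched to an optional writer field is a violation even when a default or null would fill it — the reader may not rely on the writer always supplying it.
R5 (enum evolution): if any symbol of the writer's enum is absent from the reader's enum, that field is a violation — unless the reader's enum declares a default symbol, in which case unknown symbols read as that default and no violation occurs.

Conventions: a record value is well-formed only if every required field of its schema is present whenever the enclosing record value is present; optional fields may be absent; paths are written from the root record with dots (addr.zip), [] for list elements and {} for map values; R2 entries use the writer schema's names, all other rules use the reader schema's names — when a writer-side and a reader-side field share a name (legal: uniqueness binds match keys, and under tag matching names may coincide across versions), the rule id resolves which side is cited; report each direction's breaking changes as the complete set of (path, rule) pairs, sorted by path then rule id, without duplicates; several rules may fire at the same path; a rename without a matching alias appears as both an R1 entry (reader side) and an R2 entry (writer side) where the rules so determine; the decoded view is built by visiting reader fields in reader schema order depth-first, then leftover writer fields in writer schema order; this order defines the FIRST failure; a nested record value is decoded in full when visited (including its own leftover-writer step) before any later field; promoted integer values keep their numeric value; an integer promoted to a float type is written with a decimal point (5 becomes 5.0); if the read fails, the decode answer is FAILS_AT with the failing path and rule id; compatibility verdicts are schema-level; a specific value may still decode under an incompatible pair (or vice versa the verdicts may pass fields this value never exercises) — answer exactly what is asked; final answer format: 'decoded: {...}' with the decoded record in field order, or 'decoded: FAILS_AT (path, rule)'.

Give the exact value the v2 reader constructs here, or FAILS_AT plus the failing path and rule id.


decoded: FAILS_AT (geo.quantity, R1)

in Device below, arrows point writer -> reader
decoding the Device value with the v2 reader:
  tier := "ADMIN"
  codes := null (not supplied -> null)
  geo.height := null (not supplied -> null)
  read fails at geo.quantity under R1 (no fill)
  => FAILS_AT (geo.quantity, R1)
ruling out the remaining Device differences:
  removed field balance from record Device (its key "balance" joins the reserved list) -> triggers nothing under the printed rules; the Device answer is the same either way


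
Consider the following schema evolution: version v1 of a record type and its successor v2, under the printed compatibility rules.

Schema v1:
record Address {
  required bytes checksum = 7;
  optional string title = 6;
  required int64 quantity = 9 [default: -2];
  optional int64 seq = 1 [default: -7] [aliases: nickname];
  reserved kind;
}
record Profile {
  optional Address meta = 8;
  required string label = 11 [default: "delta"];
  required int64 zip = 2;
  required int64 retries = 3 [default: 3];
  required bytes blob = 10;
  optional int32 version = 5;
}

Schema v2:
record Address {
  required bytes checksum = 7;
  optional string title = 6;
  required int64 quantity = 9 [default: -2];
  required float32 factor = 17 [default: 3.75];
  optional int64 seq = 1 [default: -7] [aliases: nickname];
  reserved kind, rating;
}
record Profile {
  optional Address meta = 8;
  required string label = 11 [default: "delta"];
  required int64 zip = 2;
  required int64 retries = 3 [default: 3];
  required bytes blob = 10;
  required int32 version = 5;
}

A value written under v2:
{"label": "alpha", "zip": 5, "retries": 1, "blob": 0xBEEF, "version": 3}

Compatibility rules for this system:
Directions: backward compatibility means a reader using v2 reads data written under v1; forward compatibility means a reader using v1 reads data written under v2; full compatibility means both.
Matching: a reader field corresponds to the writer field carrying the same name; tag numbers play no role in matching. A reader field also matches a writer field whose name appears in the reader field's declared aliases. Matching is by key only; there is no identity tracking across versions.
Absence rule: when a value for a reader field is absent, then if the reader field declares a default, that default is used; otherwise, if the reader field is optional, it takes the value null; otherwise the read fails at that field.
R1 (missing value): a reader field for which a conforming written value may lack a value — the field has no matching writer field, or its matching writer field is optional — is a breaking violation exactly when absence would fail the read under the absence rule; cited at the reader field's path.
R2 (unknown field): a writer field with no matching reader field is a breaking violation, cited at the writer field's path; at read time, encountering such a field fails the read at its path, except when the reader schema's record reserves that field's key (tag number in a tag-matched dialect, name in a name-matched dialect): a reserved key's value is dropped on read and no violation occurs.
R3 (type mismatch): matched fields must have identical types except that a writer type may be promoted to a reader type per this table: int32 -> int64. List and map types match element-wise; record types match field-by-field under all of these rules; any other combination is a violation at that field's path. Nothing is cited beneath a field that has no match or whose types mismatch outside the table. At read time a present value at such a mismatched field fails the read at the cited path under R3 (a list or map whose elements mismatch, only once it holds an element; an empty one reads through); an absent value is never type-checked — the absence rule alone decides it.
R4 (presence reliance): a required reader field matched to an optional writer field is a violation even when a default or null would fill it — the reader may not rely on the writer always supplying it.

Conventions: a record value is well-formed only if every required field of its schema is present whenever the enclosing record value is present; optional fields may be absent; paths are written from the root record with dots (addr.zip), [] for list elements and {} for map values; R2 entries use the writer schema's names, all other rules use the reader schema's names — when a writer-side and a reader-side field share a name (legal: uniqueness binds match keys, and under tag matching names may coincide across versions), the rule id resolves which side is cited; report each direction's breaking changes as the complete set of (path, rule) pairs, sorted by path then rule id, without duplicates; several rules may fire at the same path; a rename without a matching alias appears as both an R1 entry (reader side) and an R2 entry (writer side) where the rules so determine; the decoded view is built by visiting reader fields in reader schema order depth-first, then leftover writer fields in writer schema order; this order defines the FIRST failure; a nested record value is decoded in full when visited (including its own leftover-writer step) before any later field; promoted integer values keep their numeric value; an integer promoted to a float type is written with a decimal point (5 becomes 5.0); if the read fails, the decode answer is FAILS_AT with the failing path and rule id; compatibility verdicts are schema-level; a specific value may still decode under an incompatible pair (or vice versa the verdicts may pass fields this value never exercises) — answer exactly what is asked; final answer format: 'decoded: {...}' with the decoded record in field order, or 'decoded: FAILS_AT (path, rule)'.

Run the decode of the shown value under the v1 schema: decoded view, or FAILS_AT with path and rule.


the writer's type comes first in each Profile pair
decode (reader v1):
  meta := null (absent, optional -> null)
  label := "alpha"
  zip := 5
  retries := 1
  blob := 0xBEEF
  version := 3
  => decoded: {"meta": null, "label": "alpha", "zip": 5, "retries": 1, "blob": 0xBEEF, "version": 3}
diffs on Profile not affecting the asked answer:
  added field factor to record Address: required float32, tag 17, default 3.75 (in v2 it sits immediately before seq) -> matters for Profile compatibility verdicts, not for this value's decode
  field version in record Profile: optional changed to required -> matters for Profile compatibility verdicts, not for this value's decode

decoded: {"meta": null, "label": "alpha", "zip": 5, "retries": 1, "blob": 0xBEEF, "version": 3}


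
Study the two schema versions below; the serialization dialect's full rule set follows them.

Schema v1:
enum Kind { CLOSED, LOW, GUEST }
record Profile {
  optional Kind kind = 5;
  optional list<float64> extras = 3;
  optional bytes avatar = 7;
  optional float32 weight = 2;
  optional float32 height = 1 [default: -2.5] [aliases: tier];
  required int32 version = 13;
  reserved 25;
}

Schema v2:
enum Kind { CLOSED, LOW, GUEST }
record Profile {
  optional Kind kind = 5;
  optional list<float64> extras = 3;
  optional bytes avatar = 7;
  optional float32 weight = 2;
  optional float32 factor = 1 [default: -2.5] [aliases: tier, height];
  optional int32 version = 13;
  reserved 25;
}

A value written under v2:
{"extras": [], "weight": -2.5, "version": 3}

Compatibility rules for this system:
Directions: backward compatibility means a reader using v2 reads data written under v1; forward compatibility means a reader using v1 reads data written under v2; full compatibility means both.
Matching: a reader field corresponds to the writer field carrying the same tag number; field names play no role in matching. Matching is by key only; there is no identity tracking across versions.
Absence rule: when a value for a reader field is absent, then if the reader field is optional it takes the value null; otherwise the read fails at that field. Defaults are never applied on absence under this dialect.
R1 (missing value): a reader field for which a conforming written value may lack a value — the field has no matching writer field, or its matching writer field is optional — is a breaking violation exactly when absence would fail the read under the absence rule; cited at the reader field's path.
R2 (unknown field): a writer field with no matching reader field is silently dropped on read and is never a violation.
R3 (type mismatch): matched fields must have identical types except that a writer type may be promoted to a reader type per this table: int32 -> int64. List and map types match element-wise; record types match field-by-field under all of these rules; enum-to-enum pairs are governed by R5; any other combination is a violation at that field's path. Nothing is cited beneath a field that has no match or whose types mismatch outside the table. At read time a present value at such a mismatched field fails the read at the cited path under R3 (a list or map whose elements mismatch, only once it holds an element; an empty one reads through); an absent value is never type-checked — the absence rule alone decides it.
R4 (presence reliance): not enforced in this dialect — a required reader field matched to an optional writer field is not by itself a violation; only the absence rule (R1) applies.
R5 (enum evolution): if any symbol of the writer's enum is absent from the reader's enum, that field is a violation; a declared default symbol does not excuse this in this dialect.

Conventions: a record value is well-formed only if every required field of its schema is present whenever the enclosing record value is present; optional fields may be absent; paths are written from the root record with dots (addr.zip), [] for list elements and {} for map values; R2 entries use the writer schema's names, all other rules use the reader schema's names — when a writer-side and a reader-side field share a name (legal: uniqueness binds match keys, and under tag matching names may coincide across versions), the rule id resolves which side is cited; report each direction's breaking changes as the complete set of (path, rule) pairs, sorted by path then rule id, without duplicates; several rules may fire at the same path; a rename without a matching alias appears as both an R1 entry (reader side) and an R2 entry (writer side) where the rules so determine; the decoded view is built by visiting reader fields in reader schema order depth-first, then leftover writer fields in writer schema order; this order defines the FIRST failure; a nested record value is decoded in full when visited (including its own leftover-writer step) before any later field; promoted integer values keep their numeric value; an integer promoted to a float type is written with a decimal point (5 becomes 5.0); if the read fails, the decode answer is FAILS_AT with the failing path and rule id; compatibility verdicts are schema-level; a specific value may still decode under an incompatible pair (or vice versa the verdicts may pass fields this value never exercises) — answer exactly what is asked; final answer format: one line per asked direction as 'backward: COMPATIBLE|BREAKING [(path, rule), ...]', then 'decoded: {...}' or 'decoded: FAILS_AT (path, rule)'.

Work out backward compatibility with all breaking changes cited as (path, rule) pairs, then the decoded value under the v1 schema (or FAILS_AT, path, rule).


in Profile below, arrows point writer -> reader
backward analysis of Profile with v2 as reader and v1 as writer:
  kind <- kind (Kind -> Kind, writer optional)
  extras <- extras (list<float64> -> list<float64>, writer optional)
  avatar <- avatar (bytes -> bytes, writer optional)
  weight <- weight (float32 -> float32, writer optional)
  factor <- height (float32 -> float32, writer optional)
  version <- version (int32 -> int32, writer required)
  nothing fires on Profile: backward is COMPATIBLE
migrating the Profile value to v1:
  kind := null (absent, optional -> null)
  extras := []
  avatar := null (absent, optional -> null)
  weight := -2.5
  height := null (absent, optional -> null)
  version := 3
  => decoded: {"kind": null, "extras": [], "avatar": null, "weight": -2.5, "height": null, "version": 3}
remaining Profile differences; none change what is asked:
  renamed field height to factor in record Profile (alias height declared on the renamed field) -> fires no rule on Profile, leaving the asked answer as it is
  field version in record Profile: required changed to optional -> matters only for Profile's forward compatibility — outside the asked direction

backward: COMPATIBLE []; decoded: {"kind": null, "extras": [], "avatar": null, "weight": -2.5, "height": null, "version": 3}
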